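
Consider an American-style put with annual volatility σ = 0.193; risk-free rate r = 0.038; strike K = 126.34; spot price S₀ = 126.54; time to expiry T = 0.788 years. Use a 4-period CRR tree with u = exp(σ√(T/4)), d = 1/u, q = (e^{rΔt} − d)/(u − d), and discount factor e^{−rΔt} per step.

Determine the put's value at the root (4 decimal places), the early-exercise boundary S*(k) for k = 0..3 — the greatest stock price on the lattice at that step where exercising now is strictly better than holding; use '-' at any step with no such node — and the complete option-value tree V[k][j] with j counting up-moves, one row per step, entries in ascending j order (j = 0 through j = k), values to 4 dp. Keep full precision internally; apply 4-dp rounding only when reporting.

Δt=0.19700, u=1.08944, d=0.91790, q=0.52240, disc=e^(-rΔt)=0.99254
k=4 terminal: V=max(K-S,0) → 36.5109 19.7240 0.0000 0.0000 0.0000
k=3: j=0 S=97.8633 intr=28.4767 cont=27.5345 V=28.4767[EX]; j=1 S=116.1516 intr=10.1884 cont=9.3499 V=10.1884[EX]; j=2 S=137.8575 intr=0.0000 cont=0.0000 V=0.0000[hold]; j=3 S=163.6199 intr=0.0000 cont=0.0000 V=0.0000[hold]  S*(3)=116.1516
k=2: j=0 S=106.6160 intr=19.7240 cont=18.7818 V=19.7240[EX]; j=1 S=126.5400 intr=0.0000 cont=4.8297 V=4.8297[hold]; j=2 S=150.1873 intr=0.0000 cont=0.0000 V=0.0000[hold]  S*(2)=106.6160
k=1: j=0 S=116.1516 intr=10.1884 cont=11.8541 V=11.8541[hold]; j=1 S=137.8575 intr=0.0000 cont=2.2894 V=2.2894[hold]  S*(1)=-
k=0: j=0 S=126.5400 intr=0.0000 cont=6.8063 V=6.8063[hold]  S*(0)=-

price = 6.8063
boundary = - - 106.6160 116.1516
tree:
6.8063
11.8541 2.2894
19.7240 4.8297 0.0000
28.4767 10.1884 0.0000 0.0000
36.5109 19.7240 0.0000 0.0000 0.0000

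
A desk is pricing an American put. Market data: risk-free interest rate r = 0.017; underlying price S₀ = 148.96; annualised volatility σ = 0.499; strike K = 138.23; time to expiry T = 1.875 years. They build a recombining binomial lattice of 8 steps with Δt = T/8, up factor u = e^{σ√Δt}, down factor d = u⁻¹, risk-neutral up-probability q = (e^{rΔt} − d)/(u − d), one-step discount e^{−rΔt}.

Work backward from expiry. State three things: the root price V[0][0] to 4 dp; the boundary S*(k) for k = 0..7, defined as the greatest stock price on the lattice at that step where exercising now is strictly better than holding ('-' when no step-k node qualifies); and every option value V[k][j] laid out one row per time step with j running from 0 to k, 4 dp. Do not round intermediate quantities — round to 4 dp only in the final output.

price = 31.0376
boundary = - - - - 56.6770 44.5134 56.6770 72.1643
tree:
31.0376
41.4840 18.4469
53.8282 26.6487 8.5087
67.5192 37.4440 13.5891 2.3267
81.5530 50.8348 21.2837 4.2325 0.0000
93.7166 66.1151 32.4663 7.6993 0.0000 0.0000
103.2697 81.5530 47.6886 14.0057 0.0000 0.0000 0.0000
110.7726 93.7166 66.0657 25.4777 0.0000 0.0000 0.0000 0.0000
116.6653 103.2697 81.5530 46.3463 0.0000 0.0000 0.0000 0.0000 0.0000

params: Δt=0.23438 u=1.27326 d=0.78539 q=0.44808 e^(-rΔt)=0.99602
t_8 payoffs: 116.6653 103.2697 81.5530 46.3463 0.0000 0.0000 0.0000 0.0000 0.0000
t_7: node(7,0) S=27.4574 payoff=110.7726 vs cont=110.2229 → 110.7726 [stop]  node(7,1) S=44.5134 payoff=93.7166 vs cont=93.1669 → 93.7166 [stop]  node(7,2) S=72.1643 payoff=66.0657 vs cont=65.5160 → 66.0657 [stop]  node(7,3) S=116.9914 payoff=21.2386 vs cont=25.4777 → 25.4777 [wait]  node(7,4) S=189.6642 payoff=0.0000 vs cont=0.0000 → 0.0000 [wait]  node(7,5) S=307.4799 payoff=0.0000 vs cont=0.0000 → 0.0000 [wait]  node(7,6) S=498.4805 payoff=0.0000 vs cont=0.0000 → 0.0000 [wait]  node(7,7) S=808.1270 payoff=0.0000 vs cont=0.0000 → 0.0000 [wait]  ⇒ S*(7)=72.1643
t_6: node(6,0) S=34.9603 payoff=103.2697 vs cont=102.7200 → 103.2697 [stop]  node(6,1) S=56.6770 payoff=81.5530 vs cont=81.0033 → 81.5530 [stop]  node(6,2) S=91.8837 payoff=46.3463 vs cont=47.6886 → 47.6886 [wait]  node(6,3) S=148.9600 payoff=0.0000 vs cont=14.0057 → 14.0057 [wait]  node(6,4) S=241.4911 payoff=0.0000 vs cont=0.0000 → 0.0000 [wait]  node(6,5) S=391.5006 payoff=0.0000 vs cont=0.0000 → 0.0000 [wait]  node(6,6) S=634.6933 payoff=0.0000 vs cont=0.0000 → 0.0000 [wait]  ⇒ S*(6)=56.6770
t_5: node(5,0) S=44.5134 payoff=93.7166 vs cont=93.1669 → 93.7166 [stop]  node(5,1) S=72.1643 payoff=66.0657 vs cont=66.1151 → 66.1151 [wait]  node(5,2) S=116.9914 payoff=21.2386 vs cont=32.4663 → 32.4663 [wait]  node(5,3) S=189.6642 payoff=0.0000 vs cont=7.6993 → 7.6993 [wait]  node(5,4) S=307.4799 payoff=0.0000 vs cont=0.0000 → 0.0000 [wait]  node(5,5) S=498.4805 payoff=0.0000 vs cont=0.0000 → 0.0000 [wait]  ⇒ S*(5)=44.5134
t_4: node(4,0) S=56.6770 payoff=81.5530 vs cont=81.0254 → 81.5530 [stop]  node(4,1) S=91.8837 payoff=46.3463 vs cont=50.8348 → 50.8348 [wait]  node(4,2) S=148.9600 payoff=0.0000 vs cont=21.2837 → 21.2837 [wait]  node(4,3) S=241.4911 payoff=0.0000 vs cont=4.2325 → 4.2325 [wait]  node(4,4) S=391.5006 payoff=0.0000 vs cont=0.0000 → 0.0000 [wait]  ⇒ S*(4)=56.6770
t_3: node(3,0) S=72.1643 payoff=66.0657 vs cont=67.5192 → 67.5192 [wait]  node(3,1) S=116.9914 payoff=21.2386 vs cont=37.4440 → 37.4440 [wait]  node(3,2) S=189.6642 payoff=0.0000 vs cont=13.5891 → 13.5891 [wait]  node(3,3) S=307.4799 payoff=0.0000 vs cont=2.3267 → 2.3267 [wait]  ⇒ S*(3)=-
t_2: node(2,0) S=91.8837 payoff=46.3463 vs cont=53.8282 → 53.8282 [wait]  node(2,1) S=148.9600 payoff=0.0000 vs cont=26.6487 → 26.6487 [wait]  node(2,2) S=241.4911 payoff=0.0000 vs cont=8.5087 → 8.5087 [wait]  ⇒ S*(2)=-
t_1: node(1,0) S=116.9914 payoff=21.2386 vs cont=41.4840 → 41.4840 [wait]  node(1,1) S=189.6642 payoff=0.0000 vs cont=18.4469 → 18.4469 [wait]  ⇒ S*(1)=-
t_0: node(0,0) S=148.9600 payoff=0.0000 vs cont=31.0376 → 31.0376 [wait]  ⇒ S*(0)=-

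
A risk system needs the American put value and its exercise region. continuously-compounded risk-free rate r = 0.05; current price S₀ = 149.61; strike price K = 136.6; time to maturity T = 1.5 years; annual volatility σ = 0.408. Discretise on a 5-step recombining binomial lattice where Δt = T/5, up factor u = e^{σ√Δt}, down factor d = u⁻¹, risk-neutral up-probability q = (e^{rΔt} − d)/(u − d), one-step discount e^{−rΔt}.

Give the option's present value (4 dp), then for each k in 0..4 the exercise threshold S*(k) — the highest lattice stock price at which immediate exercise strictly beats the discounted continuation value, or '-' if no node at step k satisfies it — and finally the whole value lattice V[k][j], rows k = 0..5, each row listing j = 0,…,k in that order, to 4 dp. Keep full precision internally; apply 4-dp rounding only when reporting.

price = 19.1024
boundary = - - - 76.5252 95.6878
tree:
19.1024
29.0637 8.8238
42.7369 15.0448 2.3063
60.0748 25.1469 4.4842 0.0000
75.3999 40.9122 8.7185 0.0000 0.0000
87.6559 60.0748 16.9512 0.0000 0.0000 0.0000

Δt=0.30000, u=1.25041, d=0.79974, q=0.47790, disc=e^(-rΔt)=0.98511
k=5 terminal: V=max(K-S,0) → 87.6559 60.0748 16.9512 0.0000 0.0000 0.0000
k=4: j=0 S=61.2001 intr=75.3999 cont=73.3662 V=75.3999[EX]; j=1 S=95.6878 intr=40.9122 cont=38.8785 V=40.9122[EX]; j=2 S=149.6100 intr=0.0000 cont=8.7185 V=8.7185[hold]; j=3 S=233.9187 intr=0.0000 cont=0.0000 V=0.0000[hold]; j=4 S=365.7372 intr=0.0000 cont=0.0000 V=0.0000[hold]  S*(4)=95.6878
k=3: j=0 S=76.5252 intr=60.0748 cont=58.0411 V=60.0748[EX]; j=1 S=119.6488 intr=16.9512 cont=25.1469 V=25.1469[hold]; j=2 S=187.0737 intr=0.0000 cont=4.4842 V=4.4842[hold]; j=3 S=292.4940 intr=0.0000 cont=0.0000 V=0.0000[hold]  S*(3)=76.5252
k=2: j=0 S=95.6878 intr=40.9122 cont=42.7369 V=42.7369[hold]; j=1 S=149.6100 intr=0.0000 cont=15.0448 V=15.0448[hold]; j=2 S=233.9187 intr=0.0000 cont=2.3063 V=2.3063[hold]  S*(2)=-
k=1: j=0 S=119.6488 intr=16.9512 cont=29.0637 V=29.0637[hold]; j=1 S=187.0737 intr=0.0000 cont=8.8238 V=8.8238[hold]  S*(1)=-
k=0: j=0 S=149.6100 intr=0.0000 cont=19.1024 V=19.1024[hold]  S*(0)=-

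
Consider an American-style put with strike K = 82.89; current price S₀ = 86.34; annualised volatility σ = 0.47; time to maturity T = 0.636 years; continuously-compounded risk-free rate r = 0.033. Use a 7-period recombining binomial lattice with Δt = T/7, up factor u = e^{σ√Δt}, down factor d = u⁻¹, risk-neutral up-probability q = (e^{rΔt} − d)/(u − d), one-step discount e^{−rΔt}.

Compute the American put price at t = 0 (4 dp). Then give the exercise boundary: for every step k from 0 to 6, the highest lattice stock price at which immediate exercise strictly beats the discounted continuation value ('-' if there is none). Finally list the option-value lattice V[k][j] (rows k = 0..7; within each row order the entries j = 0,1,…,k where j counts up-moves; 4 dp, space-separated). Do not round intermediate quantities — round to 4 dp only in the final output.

params: Δt=0.09086 u=1.15220 d=0.86791 q=0.47520 e^(-rΔt)=0.99701
t_7 payoffs: 50.8622 40.3713 26.4441 7.9548 0.0000 0.0000 0.0000 0.0000
t_6: node(6,0) S=36.9023 payoff=45.9877 vs cont=45.7395 → 45.9877 [stop]  node(6,1) S=48.9899 payoff=33.9001 vs cont=33.6520 → 33.9001 [stop]  node(6,2) S=65.0368 payoff=17.8532 vs cont=17.6050 → 17.8532 [stop]  node(6,3) S=86.3400 payoff=0.0000 vs cont=4.1622 → 4.1622 [wait]  node(6,4) S=114.6212 payoff=0.0000 vs cont=0.0000 → 0.0000 [wait]  node(6,5) S=152.1660 payoff=0.0000 vs cont=0.0000 → 0.0000 [wait]  node(6,6) S=202.0090 payoff=0.0000 vs cont=0.0000 → 0.0000 [wait]  ⇒ S*(6)=65.0368
t_5: node(5,0) S=42.5187 payoff=40.3713 vs cont=40.1232 → 40.3713 [stop]  node(5,1) S=56.4459 payoff=26.4441 vs cont=26.1959 → 26.4441 [stop]  node(5,2) S=74.9352 payoff=7.9548 vs cont=11.3132 → 11.3132 [wait]  node(5,3) S=99.4806 payoff=0.0000 vs cont=2.1778 → 2.1778 [wait]  node(5,4) S=132.0661 payoff=0.0000 vs cont=0.0000 → 0.0000 [wait]  node(5,5) S=175.3251 payoff=0.0000 vs cont=0.0000 → 0.0000 [wait]  ⇒ S*(5)=56.4459
t_4: node(4,0) S=48.9899 payoff=33.9001 vs cont=33.6520 → 33.9001 [stop]  node(4,1) S=65.0368 payoff=17.8532 vs cont=19.1962 → 19.1962 [wait]  node(4,2) S=86.3400 payoff=0.0000 vs cont=6.9511 → 6.9511 [wait]  node(4,3) S=114.6212 payoff=0.0000 vs cont=1.1395 → 1.1395 [wait]  node(4,4) S=152.1660 payoff=0.0000 vs cont=0.0000 → 0.0000 [wait]  ⇒ S*(4)=48.9899
t_3: node(3,0) S=56.4459 payoff=26.4441 vs cont=26.8322 → 26.8322 [wait]  node(3,1) S=74.9352 payoff=7.9548 vs cont=13.3372 → 13.3372 [wait]  node(3,2) S=99.4806 payoff=0.0000 vs cont=4.1769 → 4.1769 [wait]  node(3,3) S=132.0661 payoff=0.0000 vs cont=0.5962 → 0.5962 [wait]  ⇒ S*(3)=-
t_2: node(2,0) S=65.0368 payoff=17.8532 vs cont=20.3582 → 20.3582 [wait]  node(2,1) S=86.3400 payoff=0.0000 vs cont=8.9573 → 8.9573 [wait]  node(2,2) S=114.6212 payoff=0.0000 vs cont=2.4679 → 2.4679 [wait]  ⇒ S*(2)=-
t_1: node(1,0) S=74.9352 payoff=7.9548 vs cont=14.8957 → 14.8957 [wait]  node(1,1) S=99.4806 payoff=0.0000 vs cont=5.8559 → 5.8559 [wait]  ⇒ S*(1)=-
t_0: node(0,0) S=86.3400 payoff=0.0000 vs cont=10.5682 → 10.5682 [wait]  ⇒ S*(0)=-

price = 10.5682
boundary = - - - - 48.9899 56.4459 65.0368
tree:
10.5682
14.8957 5.8559
20.3582 8.9573 2.4679
26.8322 13.3372 4.1769 0.5962
33.9001 19.1962 6.9511 1.1395 0.0000
40.3713 26.4441 11.3132 2.1778 0.0000 0.0000
45.9877 33.9001 17.8532 4.1622 0.0000 0.0000 0.0000
50.8622 40.3713 26.4441 7.9548 0.0000 0.0000 0.0000 0.0000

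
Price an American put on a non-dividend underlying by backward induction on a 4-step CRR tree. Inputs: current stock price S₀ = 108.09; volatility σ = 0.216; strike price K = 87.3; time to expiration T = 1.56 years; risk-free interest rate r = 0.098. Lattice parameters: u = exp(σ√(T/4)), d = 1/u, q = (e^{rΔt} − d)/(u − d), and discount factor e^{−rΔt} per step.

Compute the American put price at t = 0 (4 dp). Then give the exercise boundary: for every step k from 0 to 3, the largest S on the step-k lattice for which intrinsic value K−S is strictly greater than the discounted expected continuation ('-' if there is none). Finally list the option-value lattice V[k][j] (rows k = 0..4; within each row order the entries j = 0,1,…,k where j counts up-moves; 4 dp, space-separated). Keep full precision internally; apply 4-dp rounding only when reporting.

price = 1.2447
boundary = - - - 72.1169
tree:
1.2447
2.9242 0.2516
6.7456 0.6709 0.0000
15.1831 1.7886 0.0000 0.0000
24.2835 4.7685 0.0000 0.0000 0.0000

params: Δt=0.39000 u=1.14441 d=0.87381 q=0.61030 e^(-rΔt)=0.96250
t_4 payoffs: 24.2835 4.7685 0.0000 0.0000 0.0000
t_3: node(3,0) S=72.1169 payoff=15.1831 vs cont=11.9095 → 15.1831 [stop]  node(3,1) S=94.4502 payoff=0.0000 vs cont=1.7886 → 1.7886 [wait]  node(3,2) S=123.6996 payoff=0.0000 vs cont=0.0000 → 0.0000 [wait]  node(3,3) S=162.0071 payoff=0.0000 vs cont=0.0000 → 0.0000 [wait]  ⇒ S*(3)=72.1169
t_2: node(2,0) S=82.5315 payoff=4.7685 vs cont=6.7456 → 6.7456 [wait]  node(2,1) S=108.0900 payoff=0.0000 vs cont=0.6709 → 0.6709 [wait]  node(2,2) S=141.5635 payoff=0.0000 vs cont=0.0000 → 0.0000 [wait]  ⇒ S*(2)=-
t_1: node(1,0) S=94.4502 payoff=0.0000 vs cont=2.9242 → 2.9242 [wait]  node(1,1) S=123.6996 payoff=0.0000 vs cont=0.2516 → 0.2516 [wait]  ⇒ S*(1)=-
t_0: node(0,0) S=108.0900 payoff=0.0000 vs cont=1.2447 → 1.2447 [wait]  ⇒ S*(0)=-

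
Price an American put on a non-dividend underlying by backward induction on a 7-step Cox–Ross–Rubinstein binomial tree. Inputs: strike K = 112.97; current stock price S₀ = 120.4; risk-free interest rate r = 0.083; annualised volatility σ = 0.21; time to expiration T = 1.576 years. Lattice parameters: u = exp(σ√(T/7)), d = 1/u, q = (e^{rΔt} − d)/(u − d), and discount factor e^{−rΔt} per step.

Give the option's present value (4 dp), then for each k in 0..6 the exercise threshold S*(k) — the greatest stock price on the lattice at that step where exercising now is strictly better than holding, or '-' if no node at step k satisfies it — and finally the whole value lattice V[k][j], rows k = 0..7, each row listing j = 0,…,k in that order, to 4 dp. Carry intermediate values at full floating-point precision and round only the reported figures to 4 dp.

price = 4.8065
boundary = - - - 89.2900 98.6455 89.2900 98.6455
tree:
4.8065
8.4639 2.2021
14.4337 4.2333 0.7402
23.6800 7.9250 1.5841 0.1270
32.1483 14.3245 3.3520 0.3007 0.0000
39.8134 23.6800 6.9930 0.7118 0.0000 0.0000
46.7515 32.1483 14.3245 1.6849 0.0000 0.0000 0.0000
53.0317 39.8134 23.6800 3.9887 0.0000 0.0000 0.0000 0.0000

Δt=0.22514  u=1.10478  d=0.90516  q=0.56960  discount=0.98149
step 7 (expiry): payoffs max(K−S,0) = 53.0317 39.8134 23.6800 3.9887 0.0000 0.0000 0.0000 0.0000
step 6: (k=6,j=0): S=66.2185, (K−S)⁺=46.7515, hold=44.6601 ⇒ V=46.7515 exercise | (k=6,j=1): S=80.8217, (K−S)⁺=32.1483, hold=30.0568 ⇒ V=32.1483 exercise | (k=6,j=2): S=98.6455, (K−S)⁺=14.3245, hold=12.2330 ⇒ V=14.3245 exercise | (k=6,j=3): S=120.4000, (K−S)⁺=0.0000, hold=1.6849 ⇒ V=1.6849 continue | (k=6,j=4): S=146.9520, (K−S)⁺=0.0000, hold=0.0000 ⇒ V=0.0000 continue | (k=6,j=5): S=179.3596, (K−S)⁺=0.0000, hold=0.0000 ⇒ V=0.0000 continue | (k=6,j=6): S=218.9142, (K−S)⁺=0.0000, hold=0.0000 ⇒ V=0.0000 continue  boundary S*=98.6455
step 5: (k=5,j=0): S=73.1566, (K−S)⁺=39.8134, hold=37.7219 ⇒ V=39.8134 exercise | (k=5,j=1): S=89.2900, (K−S)⁺=23.6800, hold=21.5886 ⇒ V=23.6800 exercise | (k=5,j=2): S=108.9813, (K−S)⁺=3.9887, hold=6.9930 ⇒ V=6.9930 continue | (k=5,j=3): S=133.0151, (K−S)⁺=0.0000, hold=0.7118 ⇒ V=0.7118 continue | (k=5,j=4): S=162.3492, (K−S)⁺=0.0000, hold=0.0000 ⇒ V=0.0000 continue | (k=5,j=5): S=198.1524, (K−S)⁺=0.0000, hold=0.0000 ⇒ V=0.0000 continue  boundary S*=89.2900
step 4: (k=4,j=0): S=80.8217, (K−S)⁺=32.1483, hold=30.0568 ⇒ V=32.1483 exercise | (k=4,j=1): S=98.6455, (K−S)⁺=14.3245, hold=13.9126 ⇒ V=14.3245 exercise | (k=4,j=2): S=120.4000, (K−S)⁺=0.0000, hold=3.3520 ⇒ V=3.3520 continue | (k=4,j=3): S=146.9520, (K−S)⁺=0.0000, hold=0.3007 ⇒ V=0.3007 continue | (k=4,j=4): S=179.3596, (K−S)⁺=0.0000, hold=0.0000 ⇒ V=0.0000 continue  boundary S*=98.6455
step 3: (k=3,j=0): S=89.2900, (K−S)⁺=23.6800, hold=21.5886 ⇒ V=23.6800 exercise | (k=3,j=1): S=108.9813, (K−S)⁺=3.9887, hold=7.9250 ⇒ V=7.9250 continue | (k=3,j=2): S=133.0151, (K−S)⁺=0.0000, hold=1.5841 ⇒ V=1.5841 continue | (k=3,j=3): S=162.3492, (K−S)⁺=0.0000, hold=0.1270 ⇒ V=0.1270 continue  boundary S*=89.2900
step 2: (k=2,j=0): S=98.6455, (K−S)⁺=14.3245, hold=14.4337 ⇒ V=14.4337 continue | (k=2,j=1): S=120.4000, (K−S)⁺=0.0000, hold=4.2333 ⇒ V=4.2333 continue | (k=2,j=2): S=146.9520, (K−S)⁺=0.0000, hold=0.7402 ⇒ V=0.7402 continue  boundary S*=-
step 1: (k=1,j=0): S=108.9813, (K−S)⁺=3.9887, hold=8.4639 ⇒ V=8.4639 continue | (k=1,j=1): S=133.0151, (K−S)⁺=0.0000, hold=2.2021 ⇒ V=2.2021 continue  boundary S*=-
step 0: (k=0,j=0): S=120.4000, (K−S)⁺=0.0000, hold=4.8065 ⇒ V=4.8065 continue  boundary S*=-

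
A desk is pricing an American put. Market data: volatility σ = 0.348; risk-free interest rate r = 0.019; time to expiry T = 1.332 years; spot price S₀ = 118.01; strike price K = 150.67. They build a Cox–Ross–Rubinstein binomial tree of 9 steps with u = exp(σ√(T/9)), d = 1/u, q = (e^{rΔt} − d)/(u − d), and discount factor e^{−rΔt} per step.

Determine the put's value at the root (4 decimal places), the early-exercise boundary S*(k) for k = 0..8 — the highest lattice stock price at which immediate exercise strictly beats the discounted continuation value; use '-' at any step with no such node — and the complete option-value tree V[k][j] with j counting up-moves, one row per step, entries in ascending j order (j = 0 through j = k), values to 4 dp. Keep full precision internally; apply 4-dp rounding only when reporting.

Δt=0.14800, u=1.14325, d=0.87470, q=0.47707, disc=e^(-rΔt)=0.99719
k=9 terminal: V=max(K-S,0) → 115.3000 104.4403 90.2465 71.6947 47.4471 15.7546 0.0000 0.0000 0.0000 0.0000
k=8: j=0 S=40.4369 intr=110.2331 cont=109.8100 V=110.2331[EX]; j=1 S=52.8522 intr=97.8178 cont=97.3947 V=97.8178[EX]; j=2 S=69.0794 intr=81.5906 cont=81.1675 V=81.5906[EX]; j=3 S=90.2887 intr=60.3813 cont=59.9582 V=60.3813[EX]; j=4 S=118.0100 intr=32.6600 cont=32.2369 V=32.6600[EX]; j=5 S=154.2425 intr=0.0000 cont=8.2155 V=8.2155[hold]; j=6 S=201.5994 intr=0.0000 cont=0.0000 V=0.0000[hold]; j=7 S=263.4962 intr=0.0000 cont=0.0000 V=0.0000[hold]; j=8 S=344.3972 intr=0.0000 cont=0.0000 V=0.0000[hold]  S*(8)=118.0100
k=7: j=0 S=46.2297 intr=104.4403 cont=104.0173 V=104.4403[EX]; j=1 S=60.4235 intr=90.2465 cont=89.8234 V=90.2465[EX]; j=2 S=78.9753 intr=71.6947 cont=71.2717 V=71.6947[EX]; j=3 S=103.2229 intr=47.4471 cont=47.0240 V=47.4471[EX]; j=4 S=134.9154 intr=15.7546 cont=20.9394 V=20.9394[hold]; j=5 S=176.3383 intr=0.0000 cont=4.2841 V=4.2841[hold]; j=6 S=230.4792 intr=0.0000 cont=0.0000 V=0.0000[hold]; j=7 S=301.2430 intr=0.0000 cont=0.0000 V=0.0000[hold]  S*(7)=103.2229
k=6: j=0 S=52.8522 intr=97.8178 cont=97.3947 V=97.8178[EX]; j=1 S=69.0794 intr=81.5906 cont=81.1675 V=81.5906[EX]; j=2 S=90.2887 intr=60.3813 cont=59.9582 V=60.3813[EX]; j=3 S=118.0100 intr=32.6600 cont=34.7034 V=34.7034[hold]; j=4 S=154.2425 intr=0.0000 cont=12.9572 V=12.9572[hold]; j=5 S=201.5994 intr=0.0000 cont=2.2340 V=2.2340[hold]; j=6 S=263.4962 intr=0.0000 cont=0.0000 V=0.0000[hold]  S*(6)=90.2887
k=5: j=0 S=60.4235 intr=90.2465 cont=89.8234 V=90.2465[EX]; j=1 S=78.9753 intr=71.6947 cont=71.2717 V=71.6947[EX]; j=2 S=103.2229 intr=47.4471 cont=47.9961 V=47.9961[hold]; j=3 S=134.9154 intr=15.7546 cont=24.2608 V=24.2608[hold]; j=4 S=176.3383 intr=0.0000 cont=7.8195 V=7.8195[hold]; j=5 S=230.4792 intr=0.0000 cont=1.1650 V=1.1650[hold]  S*(5)=78.9753
k=4: j=0 S=69.0794 intr=81.5906 cont=81.1675 V=81.5906[EX]; j=1 S=90.2887 intr=60.3813 cont=60.2194 V=60.3813[EX]; j=2 S=118.0100 intr=32.6600 cont=36.5698 V=36.5698[hold]; j=3 S=154.2425 intr=0.0000 cont=16.3711 V=16.3711[hold]; j=4 S=201.5994 intr=0.0000 cont=4.6318 V=4.6318[hold]  S*(4)=90.2887
k=3: j=0 S=78.9753 intr=71.6947 cont=71.2717 V=71.6947[EX]; j=1 S=103.2229 intr=47.4471 cont=48.8840 V=48.8840[hold]; j=2 S=134.9154 intr=15.7546 cont=26.8581 V=26.8581[hold]; j=3 S=176.3383 intr=0.0000 cont=10.7405 V=10.7405[hold]  S*(3)=78.9753
k=2: j=0 S=90.2887 intr=60.3813 cont=60.6417 V=60.6417[hold]; j=1 S=118.0100 intr=32.6600 cont=38.2684 V=38.2684[hold]; j=2 S=154.2425 intr=0.0000 cont=19.1151 V=19.1151[hold]  S*(2)=-
k=1: j=0 S=103.2229 intr=47.4471 cont=49.8279 V=49.8279[hold]; j=1 S=134.9154 intr=15.7546 cont=29.0492 V=29.0492[hold]  S*(1)=-
k=0: j=0 S=118.0100 intr=32.6600 cont=39.8030 V=39.8030[hold]  S*(0)=-

price = 39.8030
boundary = - - - 78.9753 90.2887 78.9753 90.2887 103.2229 118.0100
tree:
39.8030
49.8279 29.0492
60.6417 38.2684 19.1151
71.6947 48.8840 26.8581 10.7405
81.5906 60.3813 36.5698 16.3711 4.6318
90.2465 71.6947 47.9961 24.2608 7.8195 1.1650
97.8178 81.5906 60.3813 34.7034 12.9572 2.2340 0.0000
104.4403 90.2465 71.6947 47.4471 20.9394 4.2841 0.0000 0.0000
110.2331 97.8178 81.5906 60.3813 32.6600 8.2155 0.0000 0.0000 0.0000
115.3000 104.4403 90.2465 71.6947 47.4471 15.7546 0.0000 0.0000 0.0000 0.0000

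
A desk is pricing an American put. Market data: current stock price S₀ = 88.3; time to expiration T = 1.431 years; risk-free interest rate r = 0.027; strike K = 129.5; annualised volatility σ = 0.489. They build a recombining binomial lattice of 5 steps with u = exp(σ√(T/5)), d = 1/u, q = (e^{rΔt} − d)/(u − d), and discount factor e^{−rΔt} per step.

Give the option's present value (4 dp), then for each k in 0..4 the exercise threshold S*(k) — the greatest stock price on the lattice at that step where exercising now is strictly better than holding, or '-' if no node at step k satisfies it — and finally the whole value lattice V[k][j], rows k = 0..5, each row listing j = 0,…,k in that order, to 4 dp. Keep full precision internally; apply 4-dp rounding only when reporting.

price = 48.2992
boundary = - - 52.3281 67.9748 88.3000
tree:
48.2992
62.3349 31.9519
77.1719 45.2489 16.2268
89.2170 61.5252 26.1064 4.4135
98.4895 77.1719 41.2000 8.0813 0.0000
105.6276 89.2170 61.5252 14.7973 0.0000 0.0000

Δt=0.28620  u=1.29901  d=0.76982  q=0.44963  discount=0.99230
step 5 (expiry): payoffs max(K−S,0) = 105.6276 89.2170 61.5252 14.7973 0.0000 0.0000
step 4: (k=4,j=0): S=31.0105, (K−S)⁺=98.4895, hold=97.4927 ⇒ V=98.4895 exercise | (k=4,j=1): S=52.3281, (K−S)⁺=77.1719, hold=76.1751 ⇒ V=77.1719 exercise | (k=4,j=2): S=88.3000, (K−S)⁺=41.2000, hold=40.2032 ⇒ V=41.2000 exercise | (k=4,j=3): S=149.0001, (K−S)⁺=0.0000, hold=8.0813 ⇒ V=8.0813 continue | (k=4,j=4): S=251.4274, (K−S)⁺=0.0000, hold=0.0000 ⇒ V=0.0000 continue  boundary S*=88.3000
step 3: (k=3,j=0): S=40.2830, (K−S)⁺=89.2170, hold=88.2202 ⇒ V=89.2170 exercise | (k=3,j=1): S=67.9748, (K−S)⁺=61.5252, hold=60.5284 ⇒ V=61.5252 exercise | (k=3,j=2): S=114.7027, (K−S)⁺=14.7973, hold=26.1064 ⇒ V=26.1064 continue | (k=3,j=3): S=193.5529, (K−S)⁺=0.0000, hold=4.4135 ⇒ V=4.4135 continue  boundary S*=67.9748
step 2: (k=2,j=0): S=52.3281, (K−S)⁺=77.1719, hold=76.1751 ⇒ V=77.1719 exercise | (k=2,j=1): S=88.3000, (K−S)⁺=41.2000, hold=45.2489 ⇒ V=45.2489 continue | (k=2,j=2): S=149.0001, (K−S)⁺=0.0000, hold=16.2268 ⇒ V=16.2268 continue  boundary S*=52.3281
step 1: (k=1,j=0): S=67.9748, (K−S)⁺=61.5252, hold=62.3349 ⇒ V=62.3349 continue | (k=1,j=1): S=114.7027, (K−S)⁺=14.7973, hold=31.9519 ⇒ V=31.9519 continue  boundary S*=-
step 0: (k=0,j=0): S=88.3000, (K−S)⁺=41.2000, hold=48.2992 ⇒ V=48.2992 continue  boundary S*=-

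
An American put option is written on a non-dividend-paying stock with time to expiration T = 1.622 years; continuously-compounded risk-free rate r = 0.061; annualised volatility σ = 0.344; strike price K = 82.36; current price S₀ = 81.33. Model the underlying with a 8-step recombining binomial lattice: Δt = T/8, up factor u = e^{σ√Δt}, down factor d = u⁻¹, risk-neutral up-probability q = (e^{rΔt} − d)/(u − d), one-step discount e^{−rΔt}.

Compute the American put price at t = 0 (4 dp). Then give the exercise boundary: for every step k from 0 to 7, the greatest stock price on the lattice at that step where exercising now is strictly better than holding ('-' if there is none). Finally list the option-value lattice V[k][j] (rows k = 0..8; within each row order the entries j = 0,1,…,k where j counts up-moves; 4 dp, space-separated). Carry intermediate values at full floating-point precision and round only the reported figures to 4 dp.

price = 11.2919
boundary = - - - 51.1022 59.6637 51.1022 59.6637 69.6595
tree:
11.2919
16.4077 6.4843
23.0734 10.1855 2.9642
31.2578 15.5062 5.1465 0.8673
38.5907 22.6963 8.7402 1.7001 0.0606
44.8714 31.2578 14.4000 3.3281 0.1230 0.0000
50.2508 38.5907 22.6963 6.5063 0.2498 0.0000 0.0000
54.8583 44.8714 31.2578 12.7005 0.5073 0.0000 0.0000 0.0000
58.8047 50.2508 38.5907 22.6963 1.0300 0.0000 0.0000 0.0000 0.0000

params: Δt=0.20275 u=1.16754 d=0.85650 q=0.50136 e^(-rΔt)=0.98771
t_8 payoffs: 58.8047 50.2508 38.5907 22.6963 1.0300 0.0000 0.0000 0.0000 0.0000
t_7: node(7,0) S=27.5017 payoff=54.8583 vs cont=53.8460 → 54.8583 [stop]  node(7,1) S=37.4886 payoff=44.8714 vs cont=43.8590 → 44.8714 [stop]  node(7,2) S=51.1022 payoff=31.2578 vs cont=30.2454 → 31.2578 [stop]  node(7,3) S=69.6595 payoff=12.7005 vs cont=11.6881 → 12.7005 [stop]  node(7,4) S=94.9557 payoff=0.0000 vs cont=0.5073 → 0.5073 [wait]  node(7,5) S=129.4379 payoff=0.0000 vs cont=0.0000 → 0.0000 [wait]  node(7,6) S=176.4421 payoff=0.0000 vs cont=0.0000 → 0.0000 [wait]  node(7,7) S=240.5153 payoff=0.0000 vs cont=0.0000 → 0.0000 [wait]  ⇒ S*(7)=69.6595
t_6: node(6,0) S=32.1092 payoff=50.2508 vs cont=49.2385 → 50.2508 [stop]  node(6,1) S=43.7693 payoff=38.5907 vs cont=37.5784 → 38.5907 [stop]  node(6,2) S=59.6637 payoff=22.6963 vs cont=21.6840 → 22.6963 [stop]  node(6,3) S=81.3300 payoff=1.0300 vs cont=6.5063 → 6.5063 [wait]  node(6,4) S=110.8642 payoff=0.0000 vs cont=0.2498 → 0.2498 [wait]  node(6,5) S=151.1235 payoff=0.0000 vs cont=0.0000 → 0.0000 [wait]  node(6,6) S=206.0025 payoff=0.0000 vs cont=0.0000 → 0.0000 [wait]  ⇒ S*(6)=59.6637
t_5: node(5,0) S=37.4886 payoff=44.8714 vs cont=43.8590 → 44.8714 [stop]  node(5,1) S=51.1022 payoff=31.2578 vs cont=30.2454 → 31.2578 [stop]  node(5,2) S=69.6595 payoff=12.7005 vs cont=14.4000 → 14.4000 [wait]  node(5,3) S=94.9557 payoff=0.0000 vs cont=3.3281 → 3.3281 [wait]  node(5,4) S=129.4379 payoff=0.0000 vs cont=0.1230 → 0.1230 [wait]  node(5,5) S=176.4421 payoff=0.0000 vs cont=0.0000 → 0.0000 [wait]  ⇒ S*(5)=51.1022
t_4: node(4,0) S=43.7693 payoff=38.5907 vs cont=37.5784 → 38.5907 [stop]  node(4,1) S=59.6637 payoff=22.6963 vs cont=22.5256 → 22.6963 [stop]  node(4,2) S=81.3300 payoff=1.0300 vs cont=8.7402 → 8.7402 [wait]  node(4,3) S=110.8642 payoff=0.0000 vs cont=1.7001 → 1.7001 [wait]  node(4,4) S=151.1235 payoff=0.0000 vs cont=0.0606 → 0.0606 [wait]  ⇒ S*(4)=59.6637
t_3: node(3,0) S=51.1022 payoff=31.2578 vs cont=30.2454 → 31.2578 [stop]  node(3,1) S=69.6595 payoff=12.7005 vs cont=15.5062 → 15.5062 [wait]  node(3,2) S=94.9557 payoff=0.0000 vs cont=5.1465 → 5.1465 [wait]  node(3,3) S=129.4379 payoff=0.0000 vs cont=0.8673 → 0.8673 [wait]  ⇒ S*(3)=51.1022
t_2: node(2,0) S=59.6637 payoff=22.6963 vs cont=23.0734 → 23.0734 [wait]  node(2,1) S=81.3300 payoff=1.0300 vs cont=10.1855 → 10.1855 [wait]  node(2,2) S=110.8642 payoff=0.0000 vs cont=2.9642 → 2.9642 [wait]  ⇒ S*(2)=-
t_1: node(1,0) S=69.6595 payoff=12.7005 vs cont=16.4077 → 16.4077 [wait]  node(1,1) S=94.9557 payoff=0.0000 vs cont=6.4843 → 6.4843 [wait]  ⇒ S*(1)=-
t_0: node(0,0) S=81.3300 payoff=1.0300 vs cont=11.2919 → 11.2919 [wait]  ⇒ S*(0)=-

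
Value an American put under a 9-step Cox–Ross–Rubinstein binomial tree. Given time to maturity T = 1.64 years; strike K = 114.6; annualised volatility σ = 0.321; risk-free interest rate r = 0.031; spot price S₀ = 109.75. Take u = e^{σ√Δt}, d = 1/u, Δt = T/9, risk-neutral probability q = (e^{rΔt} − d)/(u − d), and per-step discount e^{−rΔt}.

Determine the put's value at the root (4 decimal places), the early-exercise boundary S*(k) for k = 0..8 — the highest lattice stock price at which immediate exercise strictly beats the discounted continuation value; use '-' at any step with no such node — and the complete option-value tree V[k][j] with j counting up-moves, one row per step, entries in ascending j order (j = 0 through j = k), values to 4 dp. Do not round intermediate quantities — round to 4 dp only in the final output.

Δt=0.18222, u=1.14686, d=0.87195, q=0.48640, disc=e^(-rΔt)=0.99437
k=9 terminal: V=max(K-S,0) → 82.6247 72.5434 59.2835 41.8430 18.9038 0.0000 0.0000 0.0000 0.0000 0.0000
k=8: j=0 S=36.6711 intr=77.9289 cont=77.2833 V=77.9289[EX]; j=1 S=48.2330 intr=66.3670 cont=65.7214 V=66.3670[EX]; j=2 S=63.4402 intr=51.1598 cont=50.5143 V=51.1598[EX]; j=3 S=83.4420 intr=31.1580 cont=30.5125 V=31.1580[EX]; j=4 S=109.7500 intr=4.8500 cont=9.6543 V=9.6543[hold]; j=5 S=144.3526 intr=0.0000 cont=0.0000 V=0.0000[hold]; j=6 S=189.8648 intr=0.0000 cont=0.0000 V=0.0000[hold]; j=7 S=249.7265 intr=0.0000 cont=0.0000 V=0.0000[hold]; j=8 S=328.4616 intr=0.0000 cont=0.0000 V=0.0000[hold]  S*(8)=83.4420
k=7: j=0 S=42.0566 intr=72.5434 cont=71.8978 V=72.5434[EX]; j=1 S=55.3165 intr=59.2835 cont=58.6380 V=59.2835[EX]; j=2 S=72.7570 intr=41.8430 cont=41.1975 V=41.8430[EX]; j=3 S=95.6962 intr=18.9038 cont=20.5819 V=20.5819[hold]; j=4 S=125.8678 intr=0.0000 cont=4.9305 V=4.9305[hold]; j=5 S=165.5520 intr=0.0000 cont=0.0000 V=0.0000[hold]; j=6 S=217.7482 intr=0.0000 cont=0.0000 V=0.0000[hold]; j=7 S=286.4010 intr=0.0000 cont=0.0000 V=0.0000[hold]  S*(7)=72.7570
k=6: j=0 S=48.2330 intr=66.3670 cont=65.7214 V=66.3670[EX]; j=1 S=63.4402 intr=51.1598 cont=50.5143 V=51.1598[EX]; j=2 S=83.4420 intr=31.1580 cont=31.3241 V=31.3241[hold]; j=3 S=109.7500 intr=4.8500 cont=12.8960 V=12.8960[hold]; j=4 S=144.3526 intr=0.0000 cont=2.5180 V=2.5180[hold]; j=5 S=189.8648 intr=0.0000 cont=0.0000 V=0.0000[hold]; j=6 S=249.7265 intr=0.0000 cont=0.0000 V=0.0000[hold]  S*(6)=63.4402
k=5: j=0 S=55.3165 intr=59.2835 cont=58.6380 V=59.2835[EX]; j=1 S=72.7570 intr=41.8430 cont=41.2778 V=41.8430[EX]; j=2 S=95.6962 intr=18.9038 cont=22.2347 V=22.2347[hold]; j=3 S=125.8678 intr=0.0000 cont=7.8039 V=7.8039[hold]; j=4 S=165.5520 intr=0.0000 cont=1.2860 V=1.2860[hold]; j=5 S=217.7482 intr=0.0000 cont=0.0000 V=0.0000[hold]  S*(5)=72.7570
k=4: j=0 S=63.4402 intr=51.1598 cont=50.5143 V=51.1598[EX]; j=1 S=83.4420 intr=31.1580 cont=32.1235 V=32.1235[hold]; j=2 S=109.7500 intr=4.8500 cont=15.1298 V=15.1298[hold]; j=3 S=144.3526 intr=0.0000 cont=4.6075 V=4.6075[hold]; j=4 S=189.8648 intr=0.0000 cont=0.6567 V=0.6567[hold]  S*(4)=63.4402
k=3: j=0 S=72.7570 intr=41.8430 cont=41.6645 V=41.8430[EX]; j=1 S=95.6962 intr=18.9038 cont=23.7233 V=23.7233[hold]; j=2 S=125.8678 intr=0.0000 cont=9.9553 V=9.9553[hold]; j=3 S=165.5520 intr=0.0000 cont=2.6707 V=2.6707[hold]  S*(3)=72.7570
k=2: j=0 S=83.4420 intr=31.1580 cont=32.8435 V=32.8435[hold]; j=1 S=109.7500 intr=4.8500 cont=16.9306 V=16.9306[hold]; j=2 S=144.3526 intr=0.0000 cont=6.3759 V=6.3759[hold]  S*(2)=-
k=1: j=0 S=95.6962 intr=18.9038 cont=24.9620 V=24.9620[hold]; j=1 S=125.8678 intr=0.0000 cont=11.7303 V=11.7303[hold]  S*(1)=-
k=0: j=0 S=109.7500 intr=4.8500 cont=18.4217 V=18.4217[hold]  S*(0)=-

price = 18.4217
boundary = - - - 72.7570 63.4402 72.7570 63.4402 72.7570 83.4420
tree:
18.4217
24.9620 11.7303
32.8435 16.9306 6.3759
41.8430 23.7233 9.9553 2.6707
51.1598 32.1235 15.1298 4.6075 0.6567
59.2835 41.8430 22.2347 7.8039 1.2860 0.0000
66.3670 51.1598 31.3241 12.8960 2.5180 0.0000 0.0000
72.5434 59.2835 41.8430 20.5819 4.9305 0.0000 0.0000 0.0000
77.9289 66.3670 51.1598 31.1580 9.6543 0.0000 0.0000 0.0000 0.0000
82.6247 72.5434 59.2835 41.8430 18.9038 0.0000 0.0000 0.0000 0.0000 0.0000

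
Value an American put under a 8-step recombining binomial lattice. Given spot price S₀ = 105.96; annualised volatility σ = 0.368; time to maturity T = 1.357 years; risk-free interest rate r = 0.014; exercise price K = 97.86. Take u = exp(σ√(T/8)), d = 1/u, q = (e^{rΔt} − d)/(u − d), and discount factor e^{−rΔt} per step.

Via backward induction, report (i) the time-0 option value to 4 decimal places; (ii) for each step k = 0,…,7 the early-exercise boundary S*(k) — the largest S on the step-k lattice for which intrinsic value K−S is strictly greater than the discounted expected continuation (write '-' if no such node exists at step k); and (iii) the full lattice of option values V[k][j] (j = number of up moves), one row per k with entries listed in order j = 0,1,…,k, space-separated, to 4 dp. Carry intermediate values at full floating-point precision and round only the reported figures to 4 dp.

Δt=0.16962  u=1.16365  d=0.85936  q=0.47000  discount=0.99763
step 8 (expiry): payoffs max(K−S,0) = 66.3420 55.1820 40.0703 19.6079 0.0000 0.0000 0.0000 0.0000 0.0000
step 7: (k=7,j=0): S=36.6760, (K−S)⁺=61.1840, hold=60.9519 ⇒ V=61.1840 exercise | (k=7,j=1): S=49.6624, (K−S)⁺=48.1976, hold=47.9655 ⇒ V=48.1976 exercise | (k=7,j=2): S=67.2470, (K−S)⁺=30.6130, hold=30.3808 ⇒ V=30.6130 exercise | (k=7,j=3): S=91.0582, (K−S)⁺=6.8018, hold=10.3676 ⇒ V=10.3676 continue | (k=7,j=4): S=123.3005, (K−S)⁺=0.0000, hold=0.0000 ⇒ V=0.0000 continue | (k=7,j=5): S=166.9593, (K−S)⁺=0.0000, hold=0.0000 ⇒ V=0.0000 continue | (k=7,j=6): S=226.0771, (K−S)⁺=0.0000, hold=0.0000 ⇒ V=0.0000 continue | (k=7,j=7): S=306.1275, (K−S)⁺=0.0000, hold=0.0000 ⇒ V=0.0000 continue  boundary S*=67.2470
step 6: (k=6,j=0): S=42.6780, (K−S)⁺=55.1820, hold=54.9498 ⇒ V=55.1820 exercise | (k=6,j=1): S=57.7897, (K−S)⁺=40.0703, hold=39.8382 ⇒ V=40.0703 exercise | (k=6,j=2): S=78.2521, (K−S)⁺=19.6079, hold=21.0477 ⇒ V=21.0477 continue | (k=6,j=3): S=105.9600, (K−S)⁺=0.0000, hold=5.4819 ⇒ V=5.4819 continue | (k=6,j=4): S=143.4788, (K−S)⁺=0.0000, hold=0.0000 ⇒ V=0.0000 continue | (k=6,j=5): S=194.2825, (K−S)⁺=0.0000, hold=0.0000 ⇒ V=0.0000 continue | (k=6,j=6): S=263.0749, (K−S)⁺=0.0000, hold=0.0000 ⇒ V=0.0000 continue  boundary S*=57.7897
step 5: (k=5,j=0): S=49.6624, (K−S)⁺=48.1976, hold=47.9655 ⇒ V=48.1976 exercise | (k=5,j=1): S=67.2470, (K−S)⁺=30.6130, hold=31.0559 ⇒ V=31.0559 continue | (k=5,j=2): S=91.0582, (K−S)⁺=6.8018, hold=13.6993 ⇒ V=13.6993 continue | (k=5,j=3): S=123.3005, (K−S)⁺=0.0000, hold=2.8985 ⇒ V=2.8985 continue | (k=5,j=4): S=166.9593, (K−S)⁺=0.0000, hold=0.0000 ⇒ V=0.0000 continue | (k=5,j=5): S=226.0771, (K−S)⁺=0.0000, hold=0.0000 ⇒ V=0.0000 continue  boundary S*=49.6624
step 4: (k=4,j=0): S=57.7897, (K−S)⁺=40.0703, hold=40.0459 ⇒ V=40.0703 exercise | (k=4,j=1): S=78.2521, (K−S)⁺=19.6079, hold=22.8441 ⇒ V=22.8441 continue | (k=4,j=2): S=105.9600, (K−S)⁺=0.0000, hold=8.6025 ⇒ V=8.6025 continue | (k=4,j=3): S=143.4788, (K−S)⁺=0.0000, hold=1.5326 ⇒ V=1.5326 continue | (k=4,j=4): S=194.2825, (K−S)⁺=0.0000, hold=0.0000 ⇒ V=0.0000 continue  boundary S*=57.7897
step 3: (k=3,j=0): S=67.2470, (K−S)⁺=30.6130, hold=31.8982 ⇒ V=31.8982 continue | (k=3,j=1): S=91.0582, (K−S)⁺=6.8018, hold=16.1123 ⇒ V=16.1123 continue | (k=3,j=2): S=123.3005, (K−S)⁺=0.0000, hold=5.2672 ⇒ V=5.2672 continue | (k=3,j=3): S=166.9593, (K−S)⁺=0.0000, hold=0.8104 ⇒ V=0.8104 continue  boundary S*=-
step 2: (k=2,j=0): S=78.2521, (K−S)⁺=19.6079, hold=24.4208 ⇒ V=24.4208 continue | (k=2,j=1): S=105.9600, (K−S)⁺=0.0000, hold=10.9890 ⇒ V=10.9890 continue | (k=2,j=2): S=143.4788, (K−S)⁺=0.0000, hold=3.1650 ⇒ V=3.1650 continue  boundary S*=-
step 1: (k=1,j=0): S=91.0582, (K−S)⁺=6.8018, hold=18.0650 ⇒ V=18.0650 continue | (k=1,j=1): S=123.3005, (K−S)⁺=0.0000, hold=7.2944 ⇒ V=7.2944 continue  boundary S*=-
step 0: (k=0,j=0): S=105.9600, (K−S)⁺=0.0000, hold=12.9720 ⇒ V=12.9720 continue  boundary S*=-

price = 12.9720
boundary = - - - - 57.7897 49.6624 57.7897 67.2470
tree:
12.9720
18.0650 7.2944
24.4208 10.9890 3.1650
31.8982 16.1123 5.2672 0.8104
40.0703 22.8441 8.6025 1.5326 0.0000
48.1976 31.0559 13.6993 2.8985 0.0000 0.0000
55.1820 40.0703 21.0477 5.4819 0.0000 0.0000 0.0000
61.1840 48.1976 30.6130 10.3676 0.0000 0.0000 0.0000 0.0000
66.3420 55.1820 40.0703 19.6079 0.0000 0.0000 0.0000 0.0000 0.0000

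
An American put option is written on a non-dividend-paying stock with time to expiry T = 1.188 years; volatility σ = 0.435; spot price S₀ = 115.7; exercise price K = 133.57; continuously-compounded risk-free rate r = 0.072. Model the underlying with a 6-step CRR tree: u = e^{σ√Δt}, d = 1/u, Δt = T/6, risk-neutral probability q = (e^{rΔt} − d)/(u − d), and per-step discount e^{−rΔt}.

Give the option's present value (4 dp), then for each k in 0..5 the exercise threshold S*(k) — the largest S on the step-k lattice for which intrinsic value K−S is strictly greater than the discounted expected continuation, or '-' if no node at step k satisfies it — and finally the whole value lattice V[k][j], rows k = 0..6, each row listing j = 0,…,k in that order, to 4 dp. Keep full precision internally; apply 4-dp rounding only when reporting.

price = 28.7584
boundary = - - 78.5610 64.7357 78.5610 95.3389
tree:
28.7584
40.4994 17.3154
55.0090 26.5040 8.2076
68.8343 39.1072 14.0925 2.2897
80.2266 55.0090 23.6136 4.5418 0.0000
89.6141 68.8343 38.2311 9.0090 0.0000 0.0000
97.3495 80.2266 55.0090 17.8700 0.0000 0.0000 0.0000

params: Δt=0.19800 u=1.21357 d=0.82402 q=0.48862 e^(-rΔt)=0.98585
t_6 payoffs: 97.3495 80.2266 55.0090 17.8700 0.0000 0.0000 0.0000
t_5: node(5,0) S=43.9559 payoff=89.6141 vs cont=87.7234 → 89.6141 [stop]  node(5,1) S=64.7357 payoff=68.8343 vs cont=66.9437 → 68.8343 [stop]  node(5,2) S=95.3389 payoff=38.2311 vs cont=36.3404 → 38.2311 [stop]  node(5,3) S=140.4095 payoff=0.0000 vs cont=9.0090 → 9.0090 [wait]  node(5,4) S=206.7869 payoff=0.0000 vs cont=0.0000 → 0.0000 [wait]  node(5,5) S=304.5437 payoff=0.0000 vs cont=0.0000 → 0.0000 [wait]  ⇒ S*(5)=95.3389
t_4: node(4,0) S=53.3434 payoff=80.2266 vs cont=78.3360 → 80.2266 [stop]  node(4,1) S=78.5610 payoff=55.0090 vs cont=53.1184 → 55.0090 [stop]  node(4,2) S=115.7000 payoff=17.8700 vs cont=23.6136 → 23.6136 [wait]  node(4,3) S=170.3962 payoff=0.0000 vs cont=4.5418 → 4.5418 [wait]  node(4,4) S=250.9495 payoff=0.0000 vs cont=0.0000 → 0.0000 [wait]  ⇒ S*(4)=78.5610
t_3: node(3,0) S=64.7357 payoff=68.8343 vs cont=66.9437 → 68.8343 [stop]  node(3,1) S=95.3389 payoff=38.2311 vs cont=39.1072 → 39.1072 [wait]  node(3,2) S=140.4095 payoff=0.0000 vs cont=14.0925 → 14.0925 [wait]  node(3,3) S=206.7869 payoff=0.0000 vs cont=2.2897 → 2.2897 [wait]  ⇒ S*(3)=64.7357
t_2: node(2,0) S=78.5610 payoff=55.0090 vs cont=53.5404 → 55.0090 [stop]  node(2,1) S=115.7000 payoff=17.8700 vs cont=26.5040 → 26.5040 [wait]  node(2,2) S=170.3962 payoff=0.0000 vs cont=8.2076 → 8.2076 [wait]  ⇒ S*(2)=78.5610
t_1: node(1,0) S=95.3389 payoff=38.2311 vs cont=40.4994 → 40.4994 [wait]  node(1,1) S=140.4095 payoff=0.0000 vs cont=17.3154 → 17.3154 [wait]  ⇒ S*(1)=-
t_0: node(0,0) S=115.7000 payoff=17.8700 vs cont=28.7584 → 28.7584 [wait]  ⇒ S*(0)=-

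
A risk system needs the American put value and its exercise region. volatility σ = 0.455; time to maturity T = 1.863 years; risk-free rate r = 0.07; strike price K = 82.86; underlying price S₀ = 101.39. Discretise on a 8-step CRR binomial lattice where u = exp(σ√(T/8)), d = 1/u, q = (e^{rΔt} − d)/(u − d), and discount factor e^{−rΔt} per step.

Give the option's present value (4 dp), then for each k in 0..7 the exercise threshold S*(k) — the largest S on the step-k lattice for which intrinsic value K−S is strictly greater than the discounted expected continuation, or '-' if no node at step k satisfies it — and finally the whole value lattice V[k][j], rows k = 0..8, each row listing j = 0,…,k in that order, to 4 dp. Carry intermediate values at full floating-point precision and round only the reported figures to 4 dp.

price = 10.8814
boundary = - - - - 42.1273 52.4712 42.1273 52.4712
tree:
10.8814
15.8640 5.9070
22.4810 9.3061 2.4619
30.8304 14.2901 4.2766 0.5991
40.7327 21.2579 7.3022 1.1766 0.0000
49.0375 30.3888 12.1870 2.3108 0.0000 0.0000
55.7052 40.7327 19.7040 4.5384 0.0000 0.0000 0.0000
61.0584 49.0375 30.3888 8.9131 0.0000 0.0000 0.0000 0.0000
65.3562 55.7052 40.7327 17.5050 0.0000 0.0000 0.0000 0.0000 0.0000

Δt=0.23287, u=1.24554, d=0.80286, q=0.48245, disc=e^(-rΔt)=0.98383
k=8 terminal: V=max(K-S,0) → 65.3562 55.7052 40.7327 17.5050 0.0000 0.0000 0.0000 0.0000 0.0000
k=7: j=0 S=21.8016 intr=61.0584 cont=59.7186 V=61.0584[EX]; j=1 S=33.8225 intr=49.0375 cont=47.6978 V=49.0375[EX]; j=2 S=52.4712 intr=30.3888 cont=29.0490 V=30.3888[EX]; j=3 S=81.4024 intr=1.4576 cont=8.9131 V=8.9131[hold]; j=4 S=126.2854 intr=0.0000 cont=0.0000 V=0.0000[hold]; j=5 S=195.9156 intr=0.0000 cont=0.0000 V=0.0000[hold]; j=6 S=303.9381 intr=0.0000 cont=0.0000 V=0.0000[hold]; j=7 S=471.5211 intr=0.0000 cont=0.0000 V=0.0000[hold]  S*(7)=52.4712
k=6: j=0 S=27.1548 intr=55.7052 cont=54.3654 V=55.7052[EX]; j=1 S=42.1273 intr=40.7327 cont=39.3930 V=40.7327[EX]; j=2 S=65.3550 intr=17.5050 cont=19.7040 V=19.7040[hold]; j=3 S=101.3900 intr=0.0000 cont=4.5384 V=4.5384[hold]; j=4 S=157.2936 intr=0.0000 cont=0.0000 V=0.0000[hold]; j=5 S=244.0210 intr=0.0000 cont=0.0000 V=0.0000[hold]; j=6 S=378.5673 intr=0.0000 cont=0.0000 V=0.0000[hold]  S*(6)=42.1273
k=5: j=0 S=33.8225 intr=49.0375 cont=47.6978 V=49.0375[EX]; j=1 S=52.4712 intr=30.3888 cont=30.0928 V=30.3888[EX]; j=2 S=81.4024 intr=1.4576 cont=12.1870 V=12.1870[hold]; j=3 S=126.2854 intr=0.0000 cont=2.3108 V=2.3108[hold]; j=4 S=195.9156 intr=0.0000 cont=0.0000 V=0.0000[hold]; j=5 S=303.9381 intr=0.0000 cont=0.0000 V=0.0000[hold]  S*(5)=52.4712
k=4: j=0 S=42.1273 intr=40.7327 cont=39.3930 V=40.7327[EX]; j=1 S=65.3550 intr=17.5050 cont=21.2579 V=21.2579[hold]; j=2 S=101.3900 intr=0.0000 cont=7.3022 V=7.3022[hold]; j=3 S=157.2936 intr=0.0000 cont=1.1766 V=1.1766[hold]; j=4 S=244.0210 intr=0.0000 cont=0.0000 V=0.0000[hold]  S*(4)=42.1273
k=3: j=0 S=52.4712 intr=30.3888 cont=30.8304 V=30.8304[hold]; j=1 S=81.4024 intr=1.4576 cont=14.2901 V=14.2901[hold]; j=2 S=126.2854 intr=0.0000 cont=4.2766 V=4.2766[hold]; j=3 S=195.9156 intr=0.0000 cont=0.5991 V=0.5991[hold]  S*(3)=-
k=2: j=0 S=65.3550 intr=17.5050 cont=22.4810 V=22.4810[hold]; j=1 S=101.3900 intr=0.0000 cont=9.3061 V=9.3061[hold]; j=2 S=157.2936 intr=0.0000 cont=2.4619 V=2.4619[hold]  S*(2)=-
k=1: j=0 S=81.4024 intr=1.4576 cont=15.8640 V=15.8640[hold]; j=1 S=126.2854 intr=0.0000 cont=5.9070 V=5.9070[hold]  S*(1)=-
k=0: j=0 S=101.3900 intr=0.0000 cont=10.8814 V=10.8814[hold]  S*(0)=-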